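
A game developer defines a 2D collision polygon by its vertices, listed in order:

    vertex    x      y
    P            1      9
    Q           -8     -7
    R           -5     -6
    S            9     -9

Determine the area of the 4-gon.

Σ = (65) + (13) + (99) + (90) = 267
Area = |Σ|/2 = 133.5.

133.5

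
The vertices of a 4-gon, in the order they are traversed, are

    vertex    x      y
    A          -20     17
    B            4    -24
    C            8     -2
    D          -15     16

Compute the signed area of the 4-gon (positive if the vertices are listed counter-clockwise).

379.5

Cross-terms: 412, 184, 98, 65  ⇒  Σ = 759
Signed area = Σ/2 = 379.5 (positive ⇒ counter-clockwise traversal).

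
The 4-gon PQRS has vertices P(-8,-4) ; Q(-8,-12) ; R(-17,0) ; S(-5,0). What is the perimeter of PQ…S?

40

|PQ| = √((0)² + (-8)²) = √64 = 8
|QR| = √((-9)² + (12)²) = √225 = 15
|RS| = √((12)² + (0)²) = √144 = 12
|SP| = √((-3)² + (-4)²) = √25 = 5
Perimeter = 8 + 15 + 12 + 5 = 40.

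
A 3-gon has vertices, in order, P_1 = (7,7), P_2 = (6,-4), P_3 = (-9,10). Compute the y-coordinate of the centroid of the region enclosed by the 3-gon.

13/3

Apply the shoelace formula. First the cross-terms c_i = x_i·y_{i+1} − x_{i+1}·y_i:
  -70, 24, -133  ⇒  2A = -179, A = -89.5.
Then Σ (y_i + y_{i+1})·c_i = -2327, so ȳ = -2327 / (6·(-89.5)) = 13/3.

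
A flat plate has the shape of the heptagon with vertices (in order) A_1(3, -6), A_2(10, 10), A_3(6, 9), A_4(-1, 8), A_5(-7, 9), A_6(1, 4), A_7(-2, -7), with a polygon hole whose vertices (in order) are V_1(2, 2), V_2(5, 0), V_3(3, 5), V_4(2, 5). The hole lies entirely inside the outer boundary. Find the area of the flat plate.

Outer boundary:
A_1→A_2: (3)(10) − (10)(-6) = 90
A_2→A_3: (10)(9) − (6)(10) = 30
A_3→A_4: (6)(8) − (-1)(9) = 57
A_4→A_5: (-1)(9) − (-7)(8) = 47
A_5→A_6: (-7)(4) − (1)(9) = -37
A_6→A_7: (1)(-7) − (-2)(4) = 1
A_7→A_1: (-2)(-6) − (3)(-7) = 33
Σ = 221
Area = |Σ|/2 = 110.5.
Hole:
Apply the surveyor's formula: 2A = Σ (x_i·y_{i+1} − x_{i+1}·y_i), indices taken mod 4.
Σ = (-10) + (25) + (5) + (-6) = 14
Area = |Σ|/2 = 7.
Net area = 110.5 − 7 = 103.5.

103.5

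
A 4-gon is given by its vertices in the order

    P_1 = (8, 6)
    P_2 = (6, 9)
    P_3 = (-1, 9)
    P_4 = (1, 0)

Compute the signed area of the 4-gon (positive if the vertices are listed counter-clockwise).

Apply the surveyor's formula: 2A = Σ (x_i·y_{i+1} − x_{i+1}·y_i), indices taken mod 4.
Σ = (36) + (63) + (-9) + (6) = 96
Signed area = Σ/2 = 48 (positive ⇒ counter-clockwise traversal).

48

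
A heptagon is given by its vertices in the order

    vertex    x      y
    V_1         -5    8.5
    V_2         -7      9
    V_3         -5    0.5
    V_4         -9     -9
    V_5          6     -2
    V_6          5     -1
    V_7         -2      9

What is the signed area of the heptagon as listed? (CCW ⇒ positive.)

126.25

Cross-terms: 14.5, 41.5, 49.5, 72, 4, 43, 28  ⇒  Σ = 252.5
Signed area = Σ/2 = 126.25 (positive ⇒ counter-clockwise traversal).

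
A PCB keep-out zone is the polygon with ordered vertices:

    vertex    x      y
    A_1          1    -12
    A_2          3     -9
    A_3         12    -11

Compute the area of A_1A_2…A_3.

15.5

Apply the surveyor's formula: 2A = Σ (x_i·y_{i+1} − x_{i+1}·y_i), indices taken mod 3.
Σ = (27) + (75) + (-133) = -31
Area = |Σ|/2 = 15.5.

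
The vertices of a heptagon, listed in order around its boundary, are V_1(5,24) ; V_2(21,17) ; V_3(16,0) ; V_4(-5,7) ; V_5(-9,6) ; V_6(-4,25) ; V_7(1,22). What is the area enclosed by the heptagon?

V_1→V_2: (5)(17) − (21)(24) = -419
V_2→V_3: (21)(0) − (16)(17) = -272
V_3→V_4: (16)(7) − (-5)(0) = 112
V_4→V_5: (-5)(6) − (-9)(7) = 33
V_5→V_6: (-9)(25) − (-4)(6) = -201
V_6→V_7: (-4)(22) − (1)(25) = -113
V_7→V_1: (1)(24) − (5)(22) = -86
Σ = -946
Area = |Σ|/2 = 473.

473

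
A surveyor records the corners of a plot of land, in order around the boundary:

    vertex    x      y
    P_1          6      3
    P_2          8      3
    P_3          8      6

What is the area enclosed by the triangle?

3

Apply the surveyor's formula: 2A = Σ (x_i·y_{i+1} − x_{i+1}·y_i), indices taken mod 3.
Σ = (-6) + (24) + (-12) = 6
Area = |Σ|/2 = 3.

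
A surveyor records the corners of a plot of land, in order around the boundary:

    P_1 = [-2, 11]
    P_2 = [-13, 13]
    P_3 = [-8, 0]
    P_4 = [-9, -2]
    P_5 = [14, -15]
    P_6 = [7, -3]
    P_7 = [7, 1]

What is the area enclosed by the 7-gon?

285

Σ = (117) + (104) + (16) + (163) + (63) + (28) + (79) = 570
Area = |Σ|/2 = 285.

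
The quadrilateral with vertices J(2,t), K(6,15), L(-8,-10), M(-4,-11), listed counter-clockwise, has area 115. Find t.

-7

The doubled signed area Σ (x_i y_{i+1} − x_{i+1} y_i) is linear in t.
With t=0 it equals 160; the coefficient of t is -10 (from the two edges through J).
So -10·t + 160 = 2·115 = 230 ⇒ t = -7.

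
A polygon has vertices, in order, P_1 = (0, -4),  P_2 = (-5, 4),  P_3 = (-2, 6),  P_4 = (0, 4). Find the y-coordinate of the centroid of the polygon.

Apply Gauss's area formula. First the cross-terms c_i = x_i·y_{i+1} − x_{i+1}·y_i:
  -20, -22, -8, 0  ⇒  2A = -50, A = -25.
Then Σ (y_i + y_{i+1})·c_i = -300, so ȳ = -300 / (6·(-25)) = 2.

2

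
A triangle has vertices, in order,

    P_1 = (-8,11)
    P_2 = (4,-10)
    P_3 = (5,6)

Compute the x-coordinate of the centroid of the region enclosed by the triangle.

Apply the shoelace (surveyor's) formula. First the cross-terms c_i = x_i·y_{i+1} − x_{i+1}·y_i:
  36, 74, 103  ⇒  2A = 213, A = 106.5.
Then Σ (x_i + x_{i+1})·c_i = 213, so x̄ = 213 / (6·106.5) = 1/3.

1/3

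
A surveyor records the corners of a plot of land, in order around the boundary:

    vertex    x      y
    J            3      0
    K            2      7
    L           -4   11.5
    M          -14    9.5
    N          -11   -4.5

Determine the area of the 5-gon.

188

Σ = (21) + (51) + (123) + (167.5) + (13.5) = 376
Area = |Σ|/2 = 188.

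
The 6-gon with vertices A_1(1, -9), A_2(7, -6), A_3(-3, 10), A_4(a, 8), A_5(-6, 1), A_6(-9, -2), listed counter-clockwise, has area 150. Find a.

The doubled signed area Σ (x_i y_{i+1} − x_{i+1} y_i) is linear in a.
With a=0 it equals 237; the coefficient of a is -9 (from the two edges through A_4).
So -9·a + 237 = 2·150 = 300 ⇒ a = -7.

-7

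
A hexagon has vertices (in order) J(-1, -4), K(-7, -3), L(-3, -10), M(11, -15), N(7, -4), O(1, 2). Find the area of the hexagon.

134

Apply the surveyor's formula: 2A = Σ (x_i·y_{i+1} − x_{i+1}·y_i), indices taken mod 6.
Cross-terms: -25, 61, 155, 61, 18, -2  ⇒  Σ = 268
Area = |Σ|/2 = 134.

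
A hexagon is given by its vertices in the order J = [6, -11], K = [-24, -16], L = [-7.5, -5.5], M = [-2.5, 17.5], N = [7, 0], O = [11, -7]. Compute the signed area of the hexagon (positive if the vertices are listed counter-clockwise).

-371.75

Apply the surveyor's formula: 2A = Σ (x_i·y_{i+1} − x_{i+1}·y_i), indices taken mod 6.
Σ = (-360) + (12) + (-145) + (-122.5) + (-49) + (-79) = -743.5
Signed area = Σ/2 = -371.75 (negative ⇒ clockwise traversal).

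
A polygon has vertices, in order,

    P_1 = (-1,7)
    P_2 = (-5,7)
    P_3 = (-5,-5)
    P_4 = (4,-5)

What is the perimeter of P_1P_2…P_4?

|P_1P_2| = √((-4)² + (0)²) = √16 = 4
|P_2P_3| = √((0)² + (-12)²) = √144 = 12
|P_3P_4| = √((9)² + (0)²) = √81 = 9
|P_4P_1| = √((-5)² + (12)²) = √169 = 13
Perimeter = 4 + 12 + 9 + 13 = 38.

38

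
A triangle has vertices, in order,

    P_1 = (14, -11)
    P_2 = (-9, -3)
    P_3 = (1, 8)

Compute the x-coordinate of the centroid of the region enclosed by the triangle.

2

Apply the surveyor's formula. First the cross-terms c_i = x_i·y_{i+1} − x_{i+1}·y_i:
  -141, -69, -123  ⇒  2A = -333, A = -166.5.
Then Σ (x_i + x_{i+1})·c_i = -1998, so x̄ = -1998 / (6·(-166.5)) = 2.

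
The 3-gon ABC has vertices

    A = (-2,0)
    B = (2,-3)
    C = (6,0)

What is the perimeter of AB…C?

18

|AB| = √((4)² + (-3)²) = √25 = 5
|BC| = √((4)² + (3)²) = √25 = 5
|CA| = √((-8)² + (0)²) = √64 = 8
Perimeter = 5 + 5 + 8 = 18.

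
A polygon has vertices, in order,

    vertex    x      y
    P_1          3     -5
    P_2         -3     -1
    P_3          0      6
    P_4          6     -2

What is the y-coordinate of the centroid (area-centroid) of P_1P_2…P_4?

Apply the surveyor's formula. First the cross-terms c_i = x_i·y_{i+1} − x_{i+1}·y_i:
  -18, -18, -36, -24  ⇒  2A = -96, A = -48.
Then Σ (y_i + y_{i+1})·c_i = 42, so ȳ = 42 / (6·(-48)) = -7/48.

-7/48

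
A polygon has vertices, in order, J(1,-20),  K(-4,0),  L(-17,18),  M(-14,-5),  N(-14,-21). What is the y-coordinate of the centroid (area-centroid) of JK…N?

-1348/213

Apply the shoelace (surveyor's) formula. First the cross-terms c_i = x_i·y_{i+1} − x_{i+1}·y_i:
  -80, -72, 337, 224, 301  ⇒  2A = 710, A = 355.
Then Σ (y_i + y_{i+1})·c_i = -13480, so ȳ = -13480 / (6·355) = -1348/213.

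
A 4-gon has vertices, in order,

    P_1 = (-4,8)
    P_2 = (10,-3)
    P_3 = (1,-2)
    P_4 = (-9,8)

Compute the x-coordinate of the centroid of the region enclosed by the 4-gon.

Apply the shoelace (surveyor's) formula. First the cross-terms c_i = x_i·y_{i+1} − x_{i+1}·y_i:
  -68, -17, -10, -40  ⇒  2A = -135, A = -67.5.
Then Σ (x_i + x_{i+1})·c_i = 5, so x̄ = 5 / (6·(-67.5)) = -1/81.

-1/81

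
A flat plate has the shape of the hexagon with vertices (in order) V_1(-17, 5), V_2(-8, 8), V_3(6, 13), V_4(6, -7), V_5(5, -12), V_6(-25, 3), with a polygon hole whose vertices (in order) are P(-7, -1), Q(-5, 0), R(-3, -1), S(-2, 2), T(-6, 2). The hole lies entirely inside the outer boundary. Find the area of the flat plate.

372

Outer boundary:
Apply Gauss's area formula: 2A = Σ (x_i·y_{i+1} − x_{i+1}·y_i), indices taken mod 6.
Σ = (-96) + (-152) + (-120) + (-37) + (-285) + (-74) = -764
Area = |Σ|/2 = 382.
Hole:
Σ = (-5) + (5) + (-8) + (8) + (20) = 20
Area = |Σ|/2 = 10.
Net area = 382 − 10 = 372.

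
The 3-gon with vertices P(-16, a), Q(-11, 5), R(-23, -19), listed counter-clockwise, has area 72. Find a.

The doubled signed area Σ (x_i y_{i+1} − x_{i+1} y_i) is linear in a.
With a=0 it equals -60; the coefficient of a is -12 (from the two edges through P).
So -12·a + -60 = 2·72 = 144 ⇒ a = -17.

-17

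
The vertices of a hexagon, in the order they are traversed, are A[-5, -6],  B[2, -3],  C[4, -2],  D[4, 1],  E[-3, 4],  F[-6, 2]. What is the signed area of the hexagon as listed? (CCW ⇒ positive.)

Σ = (27) + (8) + (12) + (19) + (18) + (46) = 130
Signed area = Σ/2 = 65 (positive ⇒ counter-clockwise traversal).

65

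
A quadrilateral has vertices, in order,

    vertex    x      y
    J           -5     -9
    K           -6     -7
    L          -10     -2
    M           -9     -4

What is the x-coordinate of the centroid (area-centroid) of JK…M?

-7.5

Apply the shoelace formula. First the cross-terms c_i = x_i·y_{i+1} − x_{i+1}·y_i:
  -19, -58, 22, 61  ⇒  2A = 6, A = 3.
Then Σ (x_i + x_{i+1})·c_i = -135, so x̄ = -135 / (6·3) = -7.5.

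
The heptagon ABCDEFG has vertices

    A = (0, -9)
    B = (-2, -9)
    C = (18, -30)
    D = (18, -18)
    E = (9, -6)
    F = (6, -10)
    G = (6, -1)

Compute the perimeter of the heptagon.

82

|AB| = √((-2)² + (0)²) = √4 = 2
|BC| = √((20)² + (-21)²) = √841 = 29
|CD| = √((0)² + (12)²) = √144 = 12
|DE| = √((-9)² + (12)²) = √225 = 15
|EF| = √((-3)² + (-4)²) = √25 = 5
|FG| = √((0)² + (9)²) = √81 = 9
|GA| = √((-6)² + (-8)²) = √100 = 10
Perimeter = 2 + 29 + 12 + 15 + 5 + 9 + 10 = 82.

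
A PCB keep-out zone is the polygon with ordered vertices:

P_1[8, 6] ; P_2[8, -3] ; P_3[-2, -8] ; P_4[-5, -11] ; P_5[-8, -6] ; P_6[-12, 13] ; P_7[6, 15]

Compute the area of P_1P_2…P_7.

368

Apply the shoelace formula: 2A = Σ (x_i·y_{i+1} − x_{i+1}·y_i), indices taken mod 7.
Σ = (-72) + (-70) + (-18) + (-58) + (-176) + (-258) + (-84) = -736
Area = |Σ|/2 = 368.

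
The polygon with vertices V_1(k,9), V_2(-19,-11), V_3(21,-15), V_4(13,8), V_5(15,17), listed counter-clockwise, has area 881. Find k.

-17

The doubled signed area Σ (x_i y_{i+1} − x_{i+1} y_i) is linear in k.
With k=0 it equals 1286; the coefficient of k is -28 (from the two edges through V_1).
So -28·k + 1286 = 2·881 = 1762 ⇒ k = -17.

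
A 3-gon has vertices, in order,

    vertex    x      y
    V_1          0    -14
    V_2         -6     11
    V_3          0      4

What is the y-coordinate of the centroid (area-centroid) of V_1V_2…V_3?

Apply the shoelace (surveyor's) formula. First the cross-terms c_i = x_i·y_{i+1} − x_{i+1}·y_i:
  -84, -24, 0  ⇒  2A = -108, A = -54.
Then Σ (y_i + y_{i+1})·c_i = -108, so ȳ = -108 / (6·(-54)) = 1/3.

1/3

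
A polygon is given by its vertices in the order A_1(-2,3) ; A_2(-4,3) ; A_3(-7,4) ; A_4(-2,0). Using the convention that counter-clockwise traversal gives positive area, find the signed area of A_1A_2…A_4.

6.5

Σ = (6) + (5) + (8) + (-6) = 13
Signed area = Σ/2 = 6.5 (positive ⇒ counter-clockwise traversal).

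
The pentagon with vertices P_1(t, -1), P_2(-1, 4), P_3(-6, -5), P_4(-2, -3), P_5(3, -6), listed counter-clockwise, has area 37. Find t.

2

The doubled signed area Σ (x_i y_{i+1} − x_{i+1} y_i) is linear in t.
With t=0 it equals 54; the coefficient of t is 10 (from the two edges through P_1).
So 10·t + 54 = 2·37 = 74 ⇒ t = 2.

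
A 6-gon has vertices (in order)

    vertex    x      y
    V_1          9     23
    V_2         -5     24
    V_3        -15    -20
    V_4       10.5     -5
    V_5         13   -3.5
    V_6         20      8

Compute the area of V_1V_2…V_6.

Cross-terms: 331, 460, 285, 28.25, 174, 388  ⇒  Σ = 1666.25
Area = |Σ|/2 = 833.125.

833.125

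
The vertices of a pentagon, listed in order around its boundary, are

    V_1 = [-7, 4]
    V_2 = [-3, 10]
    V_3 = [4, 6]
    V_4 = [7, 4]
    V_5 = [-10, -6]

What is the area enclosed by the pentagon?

Apply the surveyor's formula: 2A = Σ (x_i·y_{i+1} − x_{i+1}·y_i), indices taken mod 5.
Σ = (-58) + (-58) + (-26) + (-2) + (-82) = -226
Area = |Σ|/2 = 113.

113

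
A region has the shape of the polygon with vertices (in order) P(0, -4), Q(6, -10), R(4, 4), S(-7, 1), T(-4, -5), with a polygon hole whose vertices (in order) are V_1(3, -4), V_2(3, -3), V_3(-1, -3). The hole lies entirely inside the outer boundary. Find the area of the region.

85.5

Outer boundary:
Σ = (24) + (64) + (32) + (39) + (16) = 175
Area = |Σ|/2 = 87.5.
Hole:
Apply the shoelace formula: 2A = Σ (x_i·y_{i+1} − x_{i+1}·y_i), indices taken mod 3.
Cross-terms: 3, -12, 13  ⇒  Σ = 4
Area = |Σ|/2 = 2.
Net area = 87.5 − 2 = 85.5.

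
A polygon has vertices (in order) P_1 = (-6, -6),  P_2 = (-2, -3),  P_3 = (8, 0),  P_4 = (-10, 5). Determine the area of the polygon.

80

Apply Gauss's area formula: 2A = Σ (x_i·y_{i+1} − x_{i+1}·y_i), indices taken mod 4.
Σ = (6) + (24) + (40) + (90) = 160
Area = |Σ|/2 = 80.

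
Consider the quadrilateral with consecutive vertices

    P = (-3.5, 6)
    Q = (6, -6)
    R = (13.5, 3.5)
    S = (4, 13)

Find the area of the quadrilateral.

159

Apply Gauss's area formula: 2A = Σ (x_i·y_{i+1} − x_{i+1}·y_i), indices taken mod 4.
Cross-terms: -15, 102, 161.5, 69.5  ⇒  Σ = 318
Area = |Σ|/2 = 159.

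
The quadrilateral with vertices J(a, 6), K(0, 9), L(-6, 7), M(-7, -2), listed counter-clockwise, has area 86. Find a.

The doubled signed area Σ (x_i y_{i+1} − x_{i+1} y_i) is linear in a.
With a=0 it equals 73; the coefficient of a is 11 (from the two edges through J).
So 11·a + 73 = 2·86 = 172 ⇒ a = 9.

9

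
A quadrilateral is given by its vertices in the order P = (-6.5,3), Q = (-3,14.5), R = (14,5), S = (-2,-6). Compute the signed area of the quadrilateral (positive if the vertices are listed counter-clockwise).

Σ = (-85.25) + (-218) + (-74) + (-45) = -422.25
Signed area = Σ/2 = -211.125 (negative ⇒ clockwise traversal).

-211.125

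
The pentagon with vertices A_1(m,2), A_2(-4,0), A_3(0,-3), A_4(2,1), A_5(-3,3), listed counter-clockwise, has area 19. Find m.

-3

The doubled signed area Σ (x_i y_{i+1} − x_{i+1} y_i) is linear in m.
With m=0 it equals 29; the coefficient of m is -3 (from the two edges through A_1).
So -3·m + 29 = 2·19 = 38 ⇒ m = -3.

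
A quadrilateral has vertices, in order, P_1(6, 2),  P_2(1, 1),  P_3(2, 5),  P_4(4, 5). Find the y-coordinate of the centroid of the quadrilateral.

Apply the surveyor's formula. First the cross-terms c_i = x_i·y_{i+1} − x_{i+1}·y_i:
  4, 3, -10, -22  ⇒  2A = -25, A = -12.5.
Then Σ (y_i + y_{i+1})·c_i = -224, so ȳ = -224 / (6·(-12.5)) = 224/75.

224/75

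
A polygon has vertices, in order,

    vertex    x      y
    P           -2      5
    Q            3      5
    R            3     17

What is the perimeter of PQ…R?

|PQ| = √((5)² + (0)²) = √25 = 5
|QR| = √((0)² + (12)²) = √144 = 12
|RP| = √((-5)² + (-12)²) = √169 = 13
Perimeter = 5 + 12 + 13 = 30.

30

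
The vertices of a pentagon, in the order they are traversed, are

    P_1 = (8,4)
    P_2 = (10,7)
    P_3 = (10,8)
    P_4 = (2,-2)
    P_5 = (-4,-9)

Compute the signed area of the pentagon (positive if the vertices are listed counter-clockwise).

Apply the shoelace (surveyor's) formula: 2A = Σ (x_i·y_{i+1} − x_{i+1}·y_i), indices taken mod 5.
P_1→P_2: (8)(7) − (10)(4) = 16
P_2→P_3: (10)(8) − (10)(7) = 10
P_3→P_4: (10)(-2) − (2)(8) = -36
P_4→P_5: (2)(-9) − (-4)(-2) = -26
P_5→P_1: (-4)(4) − (8)(-9) = 56
Σ = 20
Signed area = Σ/2 = 10 (positive ⇒ counter-clockwise traversal).

10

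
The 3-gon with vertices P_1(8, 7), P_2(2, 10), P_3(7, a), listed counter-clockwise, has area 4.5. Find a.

6

Write out the shoelace sum; only the two edges meeting at P_3 involve a:
2·Area = [(2·a − 7·10) + (7·7 − 8·a)] + 66
       = -6·a + 45 = 9
⇒ a = 6.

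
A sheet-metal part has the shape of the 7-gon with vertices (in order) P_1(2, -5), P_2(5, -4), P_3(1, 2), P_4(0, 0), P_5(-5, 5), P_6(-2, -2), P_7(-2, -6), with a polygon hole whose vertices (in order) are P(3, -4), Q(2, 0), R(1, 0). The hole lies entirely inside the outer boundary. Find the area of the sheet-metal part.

Outer boundary:
Cross-terms: 17, 14, 0, 0, 20, 8, 22  ⇒  Σ = 81
Area = |Σ|/2 = 40.5.
Hole:
Σ = (8) + (0) + (-4) = 4
Area = |Σ|/2 = 2.
Net area = 40.5 − 2 = 38.5.

38.5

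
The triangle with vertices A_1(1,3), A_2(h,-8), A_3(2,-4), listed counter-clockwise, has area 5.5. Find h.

1

Write out the shoelace sum; only the two edges meeting at A_2 involve h:
2·Area = [(1·(-8) − h·3) + (h·(-4) − 2·(-8))] + 10
       = -7·h + 18 = 11
⇒ h = 1.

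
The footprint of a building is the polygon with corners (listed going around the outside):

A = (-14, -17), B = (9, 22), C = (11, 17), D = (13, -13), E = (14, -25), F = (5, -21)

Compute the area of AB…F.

649.5

Cross-terms: -155, -89, -364, -143, -169, -379  ⇒  Σ = -1299
Area = |Σ|/2 = 649.5.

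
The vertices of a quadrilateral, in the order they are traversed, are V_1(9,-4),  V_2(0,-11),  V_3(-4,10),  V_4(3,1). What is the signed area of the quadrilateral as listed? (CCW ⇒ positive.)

Apply Gauss's area formula: 2A = Σ (x_i·y_{i+1} − x_{i+1}·y_i), indices taken mod 4.
Cross-terms: -99, -44, -34, -21  ⇒  Σ = -198
Signed area = Σ/2 = -99 (negative ⇒ clockwise traversal).

-99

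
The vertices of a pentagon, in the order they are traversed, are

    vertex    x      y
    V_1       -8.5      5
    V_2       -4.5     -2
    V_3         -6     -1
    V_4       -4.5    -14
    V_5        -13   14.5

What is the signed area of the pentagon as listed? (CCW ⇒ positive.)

Apply Gauss's area formula: 2A = Σ (x_i·y_{i+1} − x_{i+1}·y_i), indices taken mod 5.
Σ = (39.5) + (-7.5) + (79.5) + (-247.25) + (58.25) = -77.5
Signed area = Σ/2 = -38.75 (negative ⇒ clockwise traversal).

-38.75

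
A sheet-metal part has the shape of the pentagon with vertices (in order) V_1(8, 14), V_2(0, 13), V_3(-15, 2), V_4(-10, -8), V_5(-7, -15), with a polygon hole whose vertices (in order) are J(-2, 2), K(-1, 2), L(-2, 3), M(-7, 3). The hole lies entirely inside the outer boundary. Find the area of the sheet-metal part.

274.5

Outer boundary:
Apply the shoelace (surveyor's) formula: 2A = Σ (x_i·y_{i+1} − x_{i+1}·y_i), indices taken mod 5.
Σ = (104) + (195) + (140) + (94) + (22) = 555
Area = |Σ|/2 = 277.5.
Hole:
Apply Gauss's area formula: 2A = Σ (x_i·y_{i+1} − x_{i+1}·y_i), indices taken mod 4.
Σ = (-2) + (1) + (15) + (-8) = 6
Area = |Σ|/2 = 3.
Net area = 277.5 − 3 = 274.5.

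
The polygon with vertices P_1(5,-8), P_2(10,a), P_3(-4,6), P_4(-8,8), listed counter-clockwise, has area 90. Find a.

The doubled signed area Σ (x_i y_{i+1} − x_{i+1} y_i) is linear in a.
With a=0 it equals 180; the coefficient of a is 9 (from the two edges through P_2).
So 9·a + 180 = 2·90 = 180 ⇒ a = 0.

0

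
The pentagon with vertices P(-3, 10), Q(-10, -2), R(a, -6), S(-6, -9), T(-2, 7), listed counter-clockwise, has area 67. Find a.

The doubled signed area Σ (x_i y_{i+1} − x_{i+1} y_i) is linear in a.
With a=0 it equals 71; the coefficient of a is -7 (from the two edges through R).
So -7·a + 71 = 2·67 = 134 ⇒ a = -9.

-9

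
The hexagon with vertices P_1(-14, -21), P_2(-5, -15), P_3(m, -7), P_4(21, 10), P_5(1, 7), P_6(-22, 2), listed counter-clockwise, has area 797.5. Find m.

Write out the shoelace sum; only the two edges meeting at P_3 involve m:
2·Area = [((-5)·(-7) − m·(-15)) + (m·10 − 21·(-7))] + 888
       = 25·m + 1070 = 1595
⇒ m = 21.

21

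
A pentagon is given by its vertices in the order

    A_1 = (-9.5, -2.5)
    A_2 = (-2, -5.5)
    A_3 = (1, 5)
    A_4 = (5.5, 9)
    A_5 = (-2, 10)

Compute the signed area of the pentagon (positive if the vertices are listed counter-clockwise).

Apply the surveyor's formula: 2A = Σ (x_i·y_{i+1} − x_{i+1}·y_i), indices taken mod 5.
A_1→A_2: (-9.5)(-5.5) − (-2)(-2.5) = 47.25
A_2→A_3: (-2)(5) − (1)(-5.5) = -4.5
A_3→A_4: (1)(9) − (5.5)(5) = -18.5
A_4→A_5: (5.5)(10) − (-2)(9) = 73
A_5→A_1: (-2)(-2.5) − (-9.5)(10) = 100
Σ = 197.25
Signed area = Σ/2 = 98.625 (positive ⇒ counter-clockwise traversal).

98.625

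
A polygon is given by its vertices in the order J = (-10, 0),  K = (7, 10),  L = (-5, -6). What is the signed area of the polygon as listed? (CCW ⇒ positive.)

Apply the shoelace formula: 2A = Σ (x_i·y_{i+1} − x_{i+1}·y_i), indices taken mod 3.
Σ = (-100) + (8) + (-60) = -152
Signed area = Σ/2 = -76 (negative ⇒ clockwise traversal).

-76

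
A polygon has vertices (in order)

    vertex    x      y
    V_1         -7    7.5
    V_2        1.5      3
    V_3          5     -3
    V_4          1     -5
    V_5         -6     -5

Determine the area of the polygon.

Apply the shoelace (surveyor's) formula: 2A = Σ (x_i·y_{i+1} − x_{i+1}·y_i), indices taken mod 5.
Σ = (-32.25) + (-19.5) + (-22) + (-35) + (-80) = -188.75
Area = |Σ|/2 = 94.375.

94.375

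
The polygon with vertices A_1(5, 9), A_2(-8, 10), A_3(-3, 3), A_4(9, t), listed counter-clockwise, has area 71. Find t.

The doubled signed area Σ (x_i y_{i+1} − x_{i+1} y_i) is linear in t.
With t=0 it equals 182; the coefficient of t is -8 (from the two edges through A_4).
So -8·t + 182 = 2·71 = 142 ⇒ t = 5.

5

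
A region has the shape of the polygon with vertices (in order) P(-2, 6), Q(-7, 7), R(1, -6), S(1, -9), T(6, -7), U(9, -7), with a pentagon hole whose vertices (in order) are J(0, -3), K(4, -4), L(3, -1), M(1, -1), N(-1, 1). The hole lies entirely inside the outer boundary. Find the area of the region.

Outer boundary:
Apply the shoelace (surveyor's) formula: 2A = Σ (x_i·y_{i+1} − x_{i+1}·y_i), indices taken mod 6.
Σ = (28) + (35) + (-3) + (47) + (21) + (40) = 168
Area = |Σ|/2 = 84.
Hole:
Σ = (12) + (8) + (-2) + (0) + (3) = 21
Area = |Σ|/2 = 10.5.
Net area = 84 − 10.5 = 73.5.

73.5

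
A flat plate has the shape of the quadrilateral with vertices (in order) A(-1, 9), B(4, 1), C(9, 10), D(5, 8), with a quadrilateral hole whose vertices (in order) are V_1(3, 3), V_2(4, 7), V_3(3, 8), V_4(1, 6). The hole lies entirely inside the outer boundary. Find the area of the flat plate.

Outer boundary:
Apply the shoelace formula: 2A = Σ (x_i·y_{i+1} − x_{i+1}·y_i), indices taken mod 4.
Σ = (-37) + (31) + (22) + (53) = 69
Area = |Σ|/2 = 34.5.
Hole:
Σ = (9) + (11) + (10) + (-15) = 15
Area = |Σ|/2 = 7.5.
Net area = 34.5 − 7.5 = 27.

27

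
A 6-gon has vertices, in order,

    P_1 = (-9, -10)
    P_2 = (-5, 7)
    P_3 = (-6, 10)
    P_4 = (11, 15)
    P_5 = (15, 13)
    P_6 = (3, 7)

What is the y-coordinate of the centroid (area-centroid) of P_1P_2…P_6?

367/57

Apply the surveyor's formula. First the cross-terms c_i = x_i·y_{i+1} − x_{i+1}·y_i:
  -113, -8, -200, -82, 66, 33  ⇒  2A = -304, A = -152.
Then Σ (y_i + y_{i+1})·c_i = -5872, so ȳ = -5872 / (6·(-152)) = 367/57.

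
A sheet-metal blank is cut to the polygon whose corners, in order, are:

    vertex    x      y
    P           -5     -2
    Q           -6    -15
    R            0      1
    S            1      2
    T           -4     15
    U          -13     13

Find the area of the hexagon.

156.5

Cross-terms: 63, -6, -1, 23, 143, 91  ⇒  Σ = 313
Area = |Σ|/2 = 156.5.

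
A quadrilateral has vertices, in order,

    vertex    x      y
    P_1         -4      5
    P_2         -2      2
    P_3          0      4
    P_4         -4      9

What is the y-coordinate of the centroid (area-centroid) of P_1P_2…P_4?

Apply the shoelace formula. First the cross-terms c_i = x_i·y_{i+1} − x_{i+1}·y_i:
  2, -8, 16, 16  ⇒  2A = 26, A = 13.
Then Σ (y_i + y_{i+1})·c_i = 398, so ȳ = 398 / (6·13) = 199/39.

199/39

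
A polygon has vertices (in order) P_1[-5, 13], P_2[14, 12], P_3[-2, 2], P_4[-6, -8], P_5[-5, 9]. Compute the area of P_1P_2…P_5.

138

Cross-terms: -242, 52, 28, -94, -20  ⇒  Σ = -276
Area = |Σ|/2 = 138.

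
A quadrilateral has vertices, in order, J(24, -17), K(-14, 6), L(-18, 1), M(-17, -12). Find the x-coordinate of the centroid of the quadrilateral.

-448/135

Apply the surveyor's formula. First the cross-terms c_i = x_i·y_{i+1} − x_{i+1}·y_i:
  -94, 94, 233, 577  ⇒  2A = 810, A = 405.
Then Σ (x_i + x_{i+1})·c_i = -8064, so x̄ = -8064 / (6·405) = -448/135.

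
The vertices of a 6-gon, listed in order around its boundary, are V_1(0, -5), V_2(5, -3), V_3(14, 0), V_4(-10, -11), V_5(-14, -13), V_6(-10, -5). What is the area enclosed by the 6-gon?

60.5

Apply the shoelace (surveyor's) formula: 2A = Σ (x_i·y_{i+1} − x_{i+1}·y_i), indices taken mod 6.
V_1→V_2: (0)(-3) − (5)(-5) = 25
V_2→V_3: (5)(0) − (14)(-3) = 42
V_3→V_4: (14)(-11) − (-10)(0) = -154
V_4→V_5: (-10)(-13) − (-14)(-11) = -24
V_5→V_6: (-14)(-5) − (-10)(-13) = -60
V_6→V_1: (-10)(-5) − (0)(-5) = 50
Σ = -121
Area = |Σ|/2 = 60.5.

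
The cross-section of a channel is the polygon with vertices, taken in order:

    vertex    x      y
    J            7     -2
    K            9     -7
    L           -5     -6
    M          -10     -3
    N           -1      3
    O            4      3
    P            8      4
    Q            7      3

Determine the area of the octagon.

130

Apply the shoelace formula: 2A = Σ (x_i·y_{i+1} − x_{i+1}·y_i), indices taken mod 8.
Σ = (-31) + (-89) + (-45) + (-33) + (-15) + (-8) + (-4) + (-35) = -260
Area = |Σ|/2 = 130.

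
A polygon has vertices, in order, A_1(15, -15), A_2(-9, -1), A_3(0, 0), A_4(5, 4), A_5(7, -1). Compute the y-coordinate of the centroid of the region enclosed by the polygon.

Apply the surveyor's formula. First the cross-terms c_i = x_i·y_{i+1} − x_{i+1}·y_i:
  -150, 0, 0, -33, -90  ⇒  2A = -273, A = -136.5.
Then Σ (y_i + y_{i+1})·c_i = 3741, so ȳ = 3741 / (6·(-136.5)) = -1247/273.

-1247/273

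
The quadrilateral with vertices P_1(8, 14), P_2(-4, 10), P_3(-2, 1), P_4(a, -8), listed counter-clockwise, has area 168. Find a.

8

The doubled signed area Σ (x_i y_{i+1} − x_{i+1} y_i) is linear in a.
With a=0 it equals 232; the coefficient of a is 13 (from the two edges through P_4).
So 13·a + 232 = 2·168 = 336 ⇒ a = 8.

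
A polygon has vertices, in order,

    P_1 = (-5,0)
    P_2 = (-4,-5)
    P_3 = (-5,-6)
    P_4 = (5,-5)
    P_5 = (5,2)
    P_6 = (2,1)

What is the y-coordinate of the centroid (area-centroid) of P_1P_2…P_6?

Apply Gauss's area formula. First the cross-terms c_i = x_i·y_{i+1} − x_{i+1}·y_i:
  25, -1, 55, 35, 1, 5  ⇒  2A = 120, A = 60.
Then Σ (y_i + y_{i+1})·c_i = -816, so ȳ = -816 / (6·60) = -34/15.

-34/15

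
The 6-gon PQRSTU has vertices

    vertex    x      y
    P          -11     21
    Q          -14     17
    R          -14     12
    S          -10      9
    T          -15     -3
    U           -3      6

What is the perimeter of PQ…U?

|PQ| = √((-3)² + (-4)²) = √25 = 5
|QR| = √((0)² + (-5)²) = √25 = 5
|RS| = √((4)² + (-3)²) = √25 = 5
|ST| = √((-5)² + (-12)²) = √169 = 13
|TU| = √((12)² + (9)²) = √225 = 15
|UP| = √((-8)² + (15)²) = √289 = 17
Perimeter = 5 + 5 + 5 + 13 + 15 + 17 = 60.

60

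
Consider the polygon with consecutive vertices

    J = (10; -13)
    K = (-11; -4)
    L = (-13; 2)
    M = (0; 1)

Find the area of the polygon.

140

Σ = (-183) + (-74) + (-13) + (-10) = -280
Area = |Σ|/2 = 140.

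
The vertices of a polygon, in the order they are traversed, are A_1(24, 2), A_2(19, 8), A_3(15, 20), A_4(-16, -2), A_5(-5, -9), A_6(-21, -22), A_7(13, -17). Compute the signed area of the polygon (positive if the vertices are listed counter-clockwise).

918

A_1→A_2: (24)(8) − (19)(2) = 154
A_2→A_3: (19)(20) − (15)(8) = 260
A_3→A_4: (15)(-2) − (-16)(20) = 290
A_4→A_5: (-16)(-9) − (-5)(-2) = 134
A_5→A_6: (-5)(-22) − (-21)(-9) = -79
A_6→A_7: (-21)(-17) − (13)(-22) = 643
A_7→A_1: (13)(2) − (24)(-17) = 434
Σ = 1836
Signed area = Σ/2 = 918 (positive ⇒ counter-clockwise traversal).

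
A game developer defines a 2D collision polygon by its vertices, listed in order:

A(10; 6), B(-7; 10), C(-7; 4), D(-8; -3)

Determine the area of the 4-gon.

Σ = (142) + (42) + (53) + (-18) = 219
Area = |Σ|/2 = 109.5.

109.5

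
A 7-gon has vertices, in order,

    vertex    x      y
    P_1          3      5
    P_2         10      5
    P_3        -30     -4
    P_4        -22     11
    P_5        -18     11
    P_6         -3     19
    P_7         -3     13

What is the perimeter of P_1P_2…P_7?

|P_1P_2| = √((7)² + (0)²) = √49 = 7
|P_2P_3| = √((-40)² + (-9)²) = √1681 = 41
|P_3P_4| = √((8)² + (15)²) = √289 = 17
|P_4P_5| = √((4)² + (0)²) = √16 = 4
|P_5P_6| = √((15)² + (8)²) = √289 = 17
|P_6P_7| = √((0)² + (-6)²) = √36 = 6
|P_7P_1| = √((6)² + (-8)²) = √100 = 10
Perimeter = 7 + 41 + 17 + 4 + 17 + 6 + 10 = 102.

102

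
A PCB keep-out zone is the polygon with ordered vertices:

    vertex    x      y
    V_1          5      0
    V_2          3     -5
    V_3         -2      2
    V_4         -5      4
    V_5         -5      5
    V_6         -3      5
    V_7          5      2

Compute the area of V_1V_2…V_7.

41.5

Apply the surveyor's formula: 2A = Σ (x_i·y_{i+1} − x_{i+1}·y_i), indices taken mod 7.
Σ = (-25) + (-4) + (2) + (-5) + (-10) + (-31) + (-10) = -83
Area = |Σ|/2 = 41.5.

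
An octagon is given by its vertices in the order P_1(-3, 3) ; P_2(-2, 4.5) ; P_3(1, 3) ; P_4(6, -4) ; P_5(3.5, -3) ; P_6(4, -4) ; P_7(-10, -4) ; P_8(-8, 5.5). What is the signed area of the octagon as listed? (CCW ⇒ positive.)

-98.25

Cross-terms: -7.5, -10.5, -22, -4, -2, -56, -87, -7.5  ⇒  Σ = -196.5
Signed area = Σ/2 = -98.25 (negative ⇒ clockwise traversal).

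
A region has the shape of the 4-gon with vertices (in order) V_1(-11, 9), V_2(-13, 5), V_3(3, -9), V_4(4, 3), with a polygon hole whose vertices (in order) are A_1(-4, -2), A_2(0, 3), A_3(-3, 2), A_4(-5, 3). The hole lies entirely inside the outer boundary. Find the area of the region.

129

Outer boundary:
Cross-terms: 62, 102, 45, 69  ⇒  Σ = 278
Area = |Σ|/2 = 139.
Hole:
Apply Gauss's area formula: 2A = Σ (x_i·y_{i+1} − x_{i+1}·y_i), indices taken mod 4.
A_1→A_2: (-4)(3) − (0)(-2) = -12
A_2→A_3: (0)(2) − (-3)(3) = 9
A_3→A_4: (-3)(3) − (-5)(2) = 1
A_4→A_1: (-5)(-2) − (-4)(3) = 22
Σ = 20
Area = |Σ|/2 = 10.
Net area = 139 − 10 = 129.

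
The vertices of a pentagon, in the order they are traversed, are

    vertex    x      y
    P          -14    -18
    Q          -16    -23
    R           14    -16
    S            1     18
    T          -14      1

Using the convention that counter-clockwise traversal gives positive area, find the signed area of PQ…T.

699.5

Apply the surveyor's formula: 2A = Σ (x_i·y_{i+1} − x_{i+1}·y_i), indices taken mod 5.
Σ = (34) + (578) + (268) + (253) + (266) = 1399
Signed area = Σ/2 = 699.5 (positive ⇒ counter-clockwise traversal).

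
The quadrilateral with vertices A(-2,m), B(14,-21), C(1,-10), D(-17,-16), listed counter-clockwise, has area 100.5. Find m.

The doubled signed area Σ (x_i y_{i+1} − x_{i+1} y_i) is linear in m.
With m=0 it equals -295; the coefficient of m is -31 (from the two edges through A).
So -31·m + -295 = 2·100.5 = 201 ⇒ m = -16.

-16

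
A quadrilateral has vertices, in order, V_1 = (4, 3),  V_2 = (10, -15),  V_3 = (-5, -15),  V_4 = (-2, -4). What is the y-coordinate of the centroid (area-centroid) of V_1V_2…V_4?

-178/21

Apply Gauss's area formula. First the cross-terms c_i = x_i·y_{i+1} − x_{i+1}·y_i:
  -90, -225, -10, 10  ⇒  2A = -315, A = -157.5.
Then Σ (y_i + y_{i+1})·c_i = 8010, so ȳ = 8010 / (6·(-157.5)) = -178/21.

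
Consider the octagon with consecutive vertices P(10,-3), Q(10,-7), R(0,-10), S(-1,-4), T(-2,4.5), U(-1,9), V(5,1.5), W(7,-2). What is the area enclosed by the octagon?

122

Apply the shoelace formula: 2A = Σ (x_i·y_{i+1} − x_{i+1}·y_i), indices taken mod 8.
P→Q: (10)(-7) − (10)(-3) = -40
Q→R: (10)(-10) − (0)(-7) = -100
R→S: (0)(-4) − (-1)(-10) = -10
S→T: (-1)(4.5) − (-2)(-4) = -12.5
T→U: (-2)(9) − (-1)(4.5) = -13.5
U→V: (-1)(1.5) − (5)(9) = -46.5
V→W: (5)(-2) − (7)(1.5) = -20.5
W→P: (7)(-3) − (10)(-2) = -1
Σ = -244
Area = |Σ|/2 = 122.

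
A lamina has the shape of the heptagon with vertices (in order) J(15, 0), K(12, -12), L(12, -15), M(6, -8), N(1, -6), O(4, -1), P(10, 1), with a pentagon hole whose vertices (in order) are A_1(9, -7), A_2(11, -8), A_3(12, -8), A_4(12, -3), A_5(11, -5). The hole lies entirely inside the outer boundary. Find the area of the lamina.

Outer boundary:
Apply Gauss's area formula: 2A = Σ (x_i·y_{i+1} − x_{i+1}·y_i), indices taken mod 7.
Σ = (-180) + (-36) + (-6) + (-28) + (23) + (14) + (-15) = -228
Area = |Σ|/2 = 114.
Hole:
Apply Gauss's area formula: 2A = Σ (x_i·y_{i+1} − x_{i+1}·y_i), indices taken mod 5.
Cross-terms: 5, 8, 60, -27, -32  ⇒  Σ = 14
Area = |Σ|/2 = 7.
Net area = 114 − 7 = 107.

107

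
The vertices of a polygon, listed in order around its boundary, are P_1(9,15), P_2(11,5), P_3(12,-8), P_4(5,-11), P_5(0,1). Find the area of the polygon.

182

Apply the surveyor's formula: 2A = Σ (x_i·y_{i+1} − x_{i+1}·y_i), indices taken mod 5.
P_1→P_2: (9)(5) − (11)(15) = -120
P_2→P_3: (11)(-8) − (12)(5) = -148
P_3→P_4: (12)(-11) − (5)(-8) = -92
P_4→P_5: (5)(1) − (0)(-11) = 5
P_5→P_1: (0)(15) − (9)(1) = -9
Σ = -364
Area = |Σ|/2 = 182.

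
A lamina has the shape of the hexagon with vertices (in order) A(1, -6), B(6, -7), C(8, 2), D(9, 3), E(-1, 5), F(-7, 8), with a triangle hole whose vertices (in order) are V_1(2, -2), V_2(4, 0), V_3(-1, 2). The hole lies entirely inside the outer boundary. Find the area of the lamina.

Outer boundary:
Apply the surveyor's formula: 2A = Σ (x_i·y_{i+1} − x_{i+1}·y_i), indices taken mod 6.
Σ = (29) + (68) + (6) + (48) + (27) + (34) = 212
Area = |Σ|/2 = 106.
Hole:
Apply Gauss's area formula: 2A = Σ (x_i·y_{i+1} − x_{i+1}·y_i), indices taken mod 3.
V_1→V_2: (2)(0) − (4)(-2) = 8
V_2→V_3: (4)(2) − (-1)(0) = 8
V_3→V_1: (-1)(-2) − (2)(2) = -2
Σ = 14
Area = |Σ|/2 = 7.
Net area = 106 − 7 = 99.

99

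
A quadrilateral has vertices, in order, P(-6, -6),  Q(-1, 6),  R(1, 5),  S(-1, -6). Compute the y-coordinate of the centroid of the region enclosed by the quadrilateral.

-20/21

Apply Gauss's area formula. First the cross-terms c_i = x_i·y_{i+1} − x_{i+1}·y_i:
  -42, -11, -1, -30  ⇒  2A = -84, A = -42.
Then Σ (y_i + y_{i+1})·c_i = 240, so ȳ = 240 / (6·(-42)) = -20/21.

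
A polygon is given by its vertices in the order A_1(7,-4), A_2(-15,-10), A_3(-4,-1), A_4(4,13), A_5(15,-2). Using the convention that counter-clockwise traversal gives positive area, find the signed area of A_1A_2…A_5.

Σ = (-130) + (-25) + (-48) + (-203) + (-46) = -452
Signed area = Σ/2 = -226 (negative ⇒ clockwise traversal).

-226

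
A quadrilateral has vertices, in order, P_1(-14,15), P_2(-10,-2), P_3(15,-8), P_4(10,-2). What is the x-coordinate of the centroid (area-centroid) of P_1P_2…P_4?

Apply Gauss's area formula. First the cross-terms c_i = x_i·y_{i+1} − x_{i+1}·y_i:
  178, 110, 50, 122  ⇒  2A = 460, A = 230.
Then Σ (x_i + x_{i+1})·c_i = -2960, so x̄ = -2960 / (6·230) = -148/69.

-148/69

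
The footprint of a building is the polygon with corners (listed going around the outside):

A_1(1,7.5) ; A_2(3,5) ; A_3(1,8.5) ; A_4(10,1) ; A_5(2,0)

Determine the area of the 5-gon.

34

Σ = (-17.5) + (20.5) + (-84) + (-2) + (15) = -68
Area = |Σ|/2 = 34.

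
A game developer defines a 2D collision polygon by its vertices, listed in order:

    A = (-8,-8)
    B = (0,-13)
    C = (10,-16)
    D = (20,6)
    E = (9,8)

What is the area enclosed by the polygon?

356

Apply the surveyor's formula: 2A = Σ (x_i·y_{i+1} − x_{i+1}·y_i), indices taken mod 5.
Cross-terms: 104, 130, 380, 106, -8  ⇒  Σ = 712
Area = |Σ|/2 = 356.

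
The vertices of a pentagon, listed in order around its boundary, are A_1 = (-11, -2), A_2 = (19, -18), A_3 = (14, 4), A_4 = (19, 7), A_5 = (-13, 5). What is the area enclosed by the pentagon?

426.5

Σ = (236) + (328) + (22) + (186) + (81) = 853
Area = |Σ|/2 = 426.5.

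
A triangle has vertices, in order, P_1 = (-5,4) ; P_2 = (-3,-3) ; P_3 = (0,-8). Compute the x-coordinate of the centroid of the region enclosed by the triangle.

-8/3

Apply the shoelace (surveyor's) formula. First the cross-terms c_i = x_i·y_{i+1} − x_{i+1}·y_i:
  27, 24, -40  ⇒  2A = 11, A = 5.5.
Then Σ (x_i + x_{i+1})·c_i = -88, so x̄ = -88 / (6·5.5) = -8/3.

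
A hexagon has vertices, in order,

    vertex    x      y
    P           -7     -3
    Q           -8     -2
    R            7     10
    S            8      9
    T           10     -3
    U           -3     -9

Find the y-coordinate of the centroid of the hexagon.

Apply the shoelace formula. First the cross-terms c_i = x_i·y_{i+1} − x_{i+1}·y_i:
  -10, -66, -17, -114, -99, -54  ⇒  2A = -360, A = -180.
Then Σ (y_i + y_{i+1})·c_i = 351, so ȳ = 351 / (6·(-180)) = -0.325.

-0.325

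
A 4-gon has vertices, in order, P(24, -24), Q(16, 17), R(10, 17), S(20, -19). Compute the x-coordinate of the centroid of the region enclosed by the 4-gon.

1448/85

Apply Gauss's area formula. First the cross-terms c_i = x_i·y_{i+1} − x_{i+1}·y_i:
  792, 102, -530, -24  ⇒  2A = 340, A = 170.
Then Σ (x_i + x_{i+1})·c_i = 17376, so x̄ = 17376 / (6·170) = 1448/85.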